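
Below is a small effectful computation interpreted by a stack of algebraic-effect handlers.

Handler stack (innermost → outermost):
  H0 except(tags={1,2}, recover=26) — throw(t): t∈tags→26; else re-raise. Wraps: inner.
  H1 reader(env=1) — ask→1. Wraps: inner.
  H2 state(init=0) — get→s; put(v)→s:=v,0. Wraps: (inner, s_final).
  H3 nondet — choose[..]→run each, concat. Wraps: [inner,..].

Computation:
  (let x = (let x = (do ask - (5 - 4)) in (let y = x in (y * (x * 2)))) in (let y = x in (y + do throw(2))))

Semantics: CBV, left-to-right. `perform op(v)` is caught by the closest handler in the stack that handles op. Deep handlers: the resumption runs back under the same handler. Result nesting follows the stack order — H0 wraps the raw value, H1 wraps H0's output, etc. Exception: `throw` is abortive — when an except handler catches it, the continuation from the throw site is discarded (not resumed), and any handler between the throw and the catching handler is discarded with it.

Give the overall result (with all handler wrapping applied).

Answer: [(26, 0)]

Step-by-step:
ask @ H1 ⇒ 1
throw(2) @ H0 caught ⇒ 26
H1 returns 26
H2 returns (26, 0)
H3 returns [(26, 0)]
= [(26, 0)]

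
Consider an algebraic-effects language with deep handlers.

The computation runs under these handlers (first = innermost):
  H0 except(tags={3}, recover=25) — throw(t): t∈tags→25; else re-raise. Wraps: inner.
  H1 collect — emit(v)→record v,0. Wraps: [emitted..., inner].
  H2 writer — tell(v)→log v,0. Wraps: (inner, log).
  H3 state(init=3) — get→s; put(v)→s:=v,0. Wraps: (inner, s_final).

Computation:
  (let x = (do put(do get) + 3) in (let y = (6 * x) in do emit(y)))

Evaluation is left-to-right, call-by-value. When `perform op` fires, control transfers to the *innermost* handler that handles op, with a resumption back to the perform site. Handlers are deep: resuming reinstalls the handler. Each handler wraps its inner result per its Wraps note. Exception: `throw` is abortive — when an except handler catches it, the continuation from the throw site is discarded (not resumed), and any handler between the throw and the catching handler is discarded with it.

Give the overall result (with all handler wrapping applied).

Answer: (([18, 0], ()), 3)

Working:
get @ H3 ⇒ 3
put(3) @ H3 ⇒ s:=3
emit(18) @ H1 ⇒ out+=18
H0 returns 0
H1 returns [18, 0]
H2 returns ([18, 0], ())
H3 returns (([18, 0], ()), 3)
= (([18, 0], ()), 3)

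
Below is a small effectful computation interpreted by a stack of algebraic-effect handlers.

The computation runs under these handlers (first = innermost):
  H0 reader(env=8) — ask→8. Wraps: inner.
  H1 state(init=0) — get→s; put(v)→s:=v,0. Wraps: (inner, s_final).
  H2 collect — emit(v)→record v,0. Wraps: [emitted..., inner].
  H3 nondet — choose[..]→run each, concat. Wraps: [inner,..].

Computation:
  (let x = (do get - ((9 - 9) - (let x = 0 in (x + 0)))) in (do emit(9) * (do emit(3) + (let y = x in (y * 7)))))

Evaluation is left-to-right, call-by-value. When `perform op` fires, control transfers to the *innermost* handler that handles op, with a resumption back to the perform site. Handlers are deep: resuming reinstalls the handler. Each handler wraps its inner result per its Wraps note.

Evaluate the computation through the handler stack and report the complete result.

Answer: [[9, 3, (0, 0)]]

Evaluation trace:
get @ H1 ⇒ 0
emit(9) @ H2 ⇒ out+=9
emit(3) @ H2 ⇒ out+=3
H0 returns 0
H1 returns (0, 0)
H2 returns [9, 3, (0, 0)]
H3 returns [[9, 3, (0, 0)]]
= [[9, 3, (0, 0)]]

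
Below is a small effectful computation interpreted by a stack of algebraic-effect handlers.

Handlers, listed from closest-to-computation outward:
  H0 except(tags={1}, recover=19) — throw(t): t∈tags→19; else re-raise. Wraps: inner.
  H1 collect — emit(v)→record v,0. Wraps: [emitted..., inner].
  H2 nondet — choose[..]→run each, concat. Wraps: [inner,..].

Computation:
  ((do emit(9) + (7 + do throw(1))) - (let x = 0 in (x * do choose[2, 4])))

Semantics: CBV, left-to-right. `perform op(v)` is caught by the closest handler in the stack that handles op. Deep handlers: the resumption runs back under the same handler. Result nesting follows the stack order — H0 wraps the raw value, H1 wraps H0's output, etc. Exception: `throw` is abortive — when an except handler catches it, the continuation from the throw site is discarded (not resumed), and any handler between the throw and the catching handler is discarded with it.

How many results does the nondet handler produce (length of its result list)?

Answer: 1

Working:
emit(9) @ H1 ⇒ out+=9
throw(1) @ H0 caught ⇒ 19
H1 returns [9, 19]
H2 returns [[9, 19]]
= [[9, 19]]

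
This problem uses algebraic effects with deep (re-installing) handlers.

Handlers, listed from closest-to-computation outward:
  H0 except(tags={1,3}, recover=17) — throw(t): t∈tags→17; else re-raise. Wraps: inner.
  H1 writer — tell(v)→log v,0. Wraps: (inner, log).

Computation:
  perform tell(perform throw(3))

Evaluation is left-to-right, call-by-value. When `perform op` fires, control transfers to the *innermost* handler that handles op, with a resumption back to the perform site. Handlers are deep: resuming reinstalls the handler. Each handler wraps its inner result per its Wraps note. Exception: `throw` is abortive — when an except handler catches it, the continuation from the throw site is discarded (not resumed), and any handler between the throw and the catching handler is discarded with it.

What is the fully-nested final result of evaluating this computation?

Answer: (17, ())

Working:
throw(3) @ H0 caught ⇒ 17
H1 returns (17, ())
= (17, ())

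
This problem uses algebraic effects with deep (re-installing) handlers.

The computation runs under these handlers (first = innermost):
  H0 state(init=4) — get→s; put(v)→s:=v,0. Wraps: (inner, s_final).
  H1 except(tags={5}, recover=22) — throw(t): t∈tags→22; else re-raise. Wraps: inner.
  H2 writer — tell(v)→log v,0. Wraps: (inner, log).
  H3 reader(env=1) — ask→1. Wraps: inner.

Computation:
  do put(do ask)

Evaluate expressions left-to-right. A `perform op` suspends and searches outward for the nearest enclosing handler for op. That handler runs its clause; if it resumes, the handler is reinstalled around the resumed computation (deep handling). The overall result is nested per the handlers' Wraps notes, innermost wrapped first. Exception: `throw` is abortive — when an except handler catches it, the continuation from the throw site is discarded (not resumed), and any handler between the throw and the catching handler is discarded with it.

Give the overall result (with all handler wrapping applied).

Answer: ((0, 1), ())

Step-by-step:
ask @ H3 ⇒ 1
put(1) @ H0 ⇒ s:=1
H0 returns (0, 1)
H1 returns (0, 1)
H2 returns ((0, 1), ())
H3 returns ((0, 1), ())
= ((0, 1), ())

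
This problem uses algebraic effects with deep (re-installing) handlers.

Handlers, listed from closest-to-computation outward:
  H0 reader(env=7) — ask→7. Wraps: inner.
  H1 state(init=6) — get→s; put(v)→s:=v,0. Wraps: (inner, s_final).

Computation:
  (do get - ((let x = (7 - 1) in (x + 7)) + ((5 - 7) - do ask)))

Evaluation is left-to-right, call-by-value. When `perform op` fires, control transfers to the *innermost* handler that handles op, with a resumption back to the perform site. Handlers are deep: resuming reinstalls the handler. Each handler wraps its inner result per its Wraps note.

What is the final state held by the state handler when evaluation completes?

Answer: 6

Working:
get @ H1 ⇒ 6
ask @ H0 ⇒ 7
H0 returns 2
H1 returns (2, 6)
= (2, 6)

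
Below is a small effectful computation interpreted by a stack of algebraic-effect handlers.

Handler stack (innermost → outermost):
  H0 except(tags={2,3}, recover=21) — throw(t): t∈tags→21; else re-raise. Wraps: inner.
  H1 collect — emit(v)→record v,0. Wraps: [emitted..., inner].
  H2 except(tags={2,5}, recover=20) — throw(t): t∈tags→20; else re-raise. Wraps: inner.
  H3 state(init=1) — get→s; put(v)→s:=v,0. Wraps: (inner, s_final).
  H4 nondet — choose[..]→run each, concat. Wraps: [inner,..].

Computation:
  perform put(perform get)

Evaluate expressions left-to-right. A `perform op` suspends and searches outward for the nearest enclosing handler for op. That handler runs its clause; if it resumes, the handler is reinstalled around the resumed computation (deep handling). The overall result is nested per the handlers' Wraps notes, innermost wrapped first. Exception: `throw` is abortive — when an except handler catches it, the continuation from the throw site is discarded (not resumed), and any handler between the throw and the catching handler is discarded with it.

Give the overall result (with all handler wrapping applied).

Answer: [([0], 1)]

Working:
get @ H3 ⇒ 1
put(1) @ H3 ⇒ s:=1
H0 returns 0
H1 returns [0]
H2 returns [0]
H3 returns ([0], 1)
H4 returns [([0], 1)]
= [([0], 1)]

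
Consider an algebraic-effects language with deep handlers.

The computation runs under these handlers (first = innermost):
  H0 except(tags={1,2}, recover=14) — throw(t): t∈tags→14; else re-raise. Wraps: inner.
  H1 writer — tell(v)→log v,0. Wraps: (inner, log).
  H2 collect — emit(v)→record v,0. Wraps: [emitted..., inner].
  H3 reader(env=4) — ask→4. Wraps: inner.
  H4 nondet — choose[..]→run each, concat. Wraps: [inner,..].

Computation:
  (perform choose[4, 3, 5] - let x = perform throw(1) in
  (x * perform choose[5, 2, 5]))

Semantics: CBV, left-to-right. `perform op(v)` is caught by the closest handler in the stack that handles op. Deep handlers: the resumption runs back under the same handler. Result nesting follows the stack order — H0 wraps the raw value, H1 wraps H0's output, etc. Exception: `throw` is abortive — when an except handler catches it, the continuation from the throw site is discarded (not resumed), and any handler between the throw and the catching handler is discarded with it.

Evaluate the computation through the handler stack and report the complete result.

Step-by-step:
choose[4, 3, 5] @ H4
  branch[0] choose=4:
    throw(1) @ H0 caught ⇒ 14
    H1 returns (14, ())
    H2 returns [(14, ())]
    H3 returns [(14, ())]
    H4 returns [[(14, ())]]
  branch[1] choose=3:
    throw(1) @ H0 caught ⇒ 14
    H1 returns (14, ())
    H2 returns [(14, ())]
    H3 returns [(14, ())]
    H4 returns [[(14, ())]]
  branch[2] choose=5:
    throw(1) @ H0 caught ⇒ 14
    H1 returns (14, ())
    H2 returns [(14, ())]
    H3 returns [(14, ())]
    H4 returns [[(14, ())]]
= [[(14, ())], [(14, ())], [(14, ())]]

Answer: [[(14, ())], [(14, ())], [(14, ())]]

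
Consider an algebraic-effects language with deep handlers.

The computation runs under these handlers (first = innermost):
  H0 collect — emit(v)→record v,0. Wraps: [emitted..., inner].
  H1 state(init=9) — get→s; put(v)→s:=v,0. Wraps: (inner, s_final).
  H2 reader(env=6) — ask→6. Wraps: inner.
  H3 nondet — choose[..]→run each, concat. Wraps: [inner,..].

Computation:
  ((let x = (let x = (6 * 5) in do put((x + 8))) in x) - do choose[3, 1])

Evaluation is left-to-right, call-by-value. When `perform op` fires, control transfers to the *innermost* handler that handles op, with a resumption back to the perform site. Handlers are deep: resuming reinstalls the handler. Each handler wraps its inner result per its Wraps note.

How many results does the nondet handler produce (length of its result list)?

Answer: 2

Step-by-step:
put(38) @ H1 ⇒ s:=38
choose[3, 1] @ H3
  branch[0] choose=3:
    H0 returns [-3]
    H1 returns ([-3], 38)
    H2 returns ([-3], 38)
    H3 returns [([-3], 38)]
  branch[1] choose=1:
    H0 returns [-1]
    H1 returns ([-1], 38)
    H2 returns ([-1], 38)
    H3 returns [([-1], 38)]
= [([-3], 38), ([-1], 38)]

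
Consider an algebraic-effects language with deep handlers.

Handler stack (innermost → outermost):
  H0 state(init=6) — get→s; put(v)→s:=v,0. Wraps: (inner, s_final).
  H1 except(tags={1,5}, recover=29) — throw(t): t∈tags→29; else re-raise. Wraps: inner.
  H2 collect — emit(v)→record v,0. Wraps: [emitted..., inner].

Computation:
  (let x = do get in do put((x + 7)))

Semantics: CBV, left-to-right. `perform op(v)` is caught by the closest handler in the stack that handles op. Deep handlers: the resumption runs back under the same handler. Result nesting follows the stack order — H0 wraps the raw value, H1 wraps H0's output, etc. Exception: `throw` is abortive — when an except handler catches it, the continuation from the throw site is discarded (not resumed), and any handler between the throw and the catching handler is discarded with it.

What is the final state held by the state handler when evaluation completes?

Step-by-step:
get @ H0 ⇒ 6
put(13) @ H0 ⇒ s:=13
H0 returns (0, 13)
H1 returns (0, 13)
H2 returns [(0, 13)]
= [(0, 13)]

Answer: 13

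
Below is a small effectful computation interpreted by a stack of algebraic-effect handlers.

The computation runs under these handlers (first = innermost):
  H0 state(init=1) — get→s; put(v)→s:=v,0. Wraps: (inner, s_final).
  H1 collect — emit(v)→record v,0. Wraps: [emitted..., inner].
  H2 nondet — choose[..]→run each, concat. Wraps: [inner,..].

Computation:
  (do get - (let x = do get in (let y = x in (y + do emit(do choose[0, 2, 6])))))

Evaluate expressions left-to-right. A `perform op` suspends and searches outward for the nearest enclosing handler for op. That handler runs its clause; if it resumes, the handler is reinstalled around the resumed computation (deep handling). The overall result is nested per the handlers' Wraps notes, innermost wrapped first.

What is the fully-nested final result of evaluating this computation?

Answer: [[0, (0, 1)], [2, (0, 1)], [6, (0, 1)]]

Step-by-step:
get @ H0 ⇒ 1
get @ H0 ⇒ 1
choose[0, 2, 6] @ H2
  branch[0] choose=0:
    emit(0) @ H1 ⇒ out+=0
    H0 returns (0, 1)
    H1 returns [0, (0, 1)]
    H2 returns [[0, (0, 1)]]
  branch[1] choose=2:
    emit(2) @ H1 ⇒ out+=2
    H0 returns (0, 1)
    H1 returns [2, (0, 1)]
    H2 returns [[2, (0, 1)]]
  branch[2] choose=6:
    emit(6) @ H1 ⇒ out+=6
    H0 returns (0, 1)
    H1 returns [6, (0, 1)]
    H2 returns [[6, (0, 1)]]
= [[0, (0, 1)], [2, (0, 1)], [6, (0, 1)]]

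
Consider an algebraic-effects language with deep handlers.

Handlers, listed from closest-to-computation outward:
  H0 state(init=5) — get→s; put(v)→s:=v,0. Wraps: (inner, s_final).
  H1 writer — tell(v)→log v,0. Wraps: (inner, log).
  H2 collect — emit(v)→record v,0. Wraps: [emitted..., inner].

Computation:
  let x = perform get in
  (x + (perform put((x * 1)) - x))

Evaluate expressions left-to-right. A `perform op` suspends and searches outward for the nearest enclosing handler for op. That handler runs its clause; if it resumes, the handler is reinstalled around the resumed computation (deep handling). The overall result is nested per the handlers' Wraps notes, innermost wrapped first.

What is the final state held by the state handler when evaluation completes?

Answer: 5

Step-by-step:
get @ H0 ⇒ 5
put(5) @ H0 ⇒ s:=5
H0 returns (0, 5)
H1 returns ((0, 5), ())
H2 returns [((0, 5), ())]
= [((0, 5), ())]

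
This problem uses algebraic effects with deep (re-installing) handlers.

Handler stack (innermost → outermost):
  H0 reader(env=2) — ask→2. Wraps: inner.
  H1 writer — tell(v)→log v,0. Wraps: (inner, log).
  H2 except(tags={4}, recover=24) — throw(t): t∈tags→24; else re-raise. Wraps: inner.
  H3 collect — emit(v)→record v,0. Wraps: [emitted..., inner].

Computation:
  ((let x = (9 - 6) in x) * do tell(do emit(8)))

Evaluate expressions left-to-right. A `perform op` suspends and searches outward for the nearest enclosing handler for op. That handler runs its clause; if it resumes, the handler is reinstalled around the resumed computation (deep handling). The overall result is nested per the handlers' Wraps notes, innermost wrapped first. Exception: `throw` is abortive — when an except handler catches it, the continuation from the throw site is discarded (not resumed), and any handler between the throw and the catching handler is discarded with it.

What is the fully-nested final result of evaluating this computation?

Evaluation trace:
emit(8) @ H3 ⇒ out+=8
tell(0) @ H1 ⇒ log+=0
H0 returns 0
H1 returns (0, (0))
H2 returns (0, (0))
H3 returns [8, (0, (0))]
= [8, (0, (0))]

Answer: [8, (0, (0))]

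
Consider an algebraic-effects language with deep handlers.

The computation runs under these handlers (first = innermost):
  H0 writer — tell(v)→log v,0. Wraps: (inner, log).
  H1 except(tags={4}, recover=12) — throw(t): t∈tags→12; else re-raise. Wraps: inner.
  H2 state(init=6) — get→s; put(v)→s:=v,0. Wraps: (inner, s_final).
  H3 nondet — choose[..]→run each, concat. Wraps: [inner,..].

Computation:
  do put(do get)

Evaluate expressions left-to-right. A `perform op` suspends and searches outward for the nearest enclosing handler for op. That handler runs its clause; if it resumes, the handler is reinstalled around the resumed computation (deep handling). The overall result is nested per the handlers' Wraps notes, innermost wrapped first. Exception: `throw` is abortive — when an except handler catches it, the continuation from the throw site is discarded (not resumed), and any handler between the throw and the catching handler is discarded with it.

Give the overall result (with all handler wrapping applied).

Answer: [((0, ()), 6)]

Evaluation trace:
get @ H2 ⇒ 6
put(6) @ H2 ⇒ s:=6
H0 returns (0, ())
H1 returns (0, ())
H2 returns ((0, ()), 6)
H3 returns [((0, ()), 6)]
= [((0, ()), 6)]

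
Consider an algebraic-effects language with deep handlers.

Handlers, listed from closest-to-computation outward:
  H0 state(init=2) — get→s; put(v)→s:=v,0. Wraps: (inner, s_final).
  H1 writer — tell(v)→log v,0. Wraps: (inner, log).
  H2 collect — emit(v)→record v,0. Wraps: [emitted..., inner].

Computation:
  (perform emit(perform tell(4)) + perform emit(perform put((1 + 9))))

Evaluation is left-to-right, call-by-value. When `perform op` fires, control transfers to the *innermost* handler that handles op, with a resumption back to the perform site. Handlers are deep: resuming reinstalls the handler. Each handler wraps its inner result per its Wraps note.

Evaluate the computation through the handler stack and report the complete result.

Step-by-step:
tell(4) @ H1 ⇒ log+=4
emit(0) @ H2 ⇒ out+=0
put(10) @ H0 ⇒ s:=10
emit(0) @ H2 ⇒ out+=0
H0 returns (0, 10)
H1 returns ((0, 10), (4))
H2 returns [0, 0, ((0, 10), (4))]
= [0, 0, ((0, 10), (4))]

Answer: [0, 0, ((0, 10), (4))]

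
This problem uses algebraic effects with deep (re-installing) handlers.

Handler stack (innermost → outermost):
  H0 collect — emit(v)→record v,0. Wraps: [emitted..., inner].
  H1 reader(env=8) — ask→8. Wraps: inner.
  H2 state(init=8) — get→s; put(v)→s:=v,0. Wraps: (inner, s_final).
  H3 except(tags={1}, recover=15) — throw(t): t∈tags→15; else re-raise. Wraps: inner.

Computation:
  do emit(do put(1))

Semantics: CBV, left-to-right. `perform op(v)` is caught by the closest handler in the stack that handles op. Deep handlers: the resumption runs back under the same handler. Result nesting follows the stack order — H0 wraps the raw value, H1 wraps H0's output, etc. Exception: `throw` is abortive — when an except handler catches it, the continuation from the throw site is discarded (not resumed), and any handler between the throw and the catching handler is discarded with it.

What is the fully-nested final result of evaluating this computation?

Step-by-step:
put(1) @ H2 ⇒ s:=1
emit(0) @ H0 ⇒ out+=0
H0 returns [0, 0]
H1 returns [0, 0]
H2 returns ([0, 0], 1)
H3 returns ([0, 0], 1)
= ([0, 0], 1)

Answer: ([0, 0], 1)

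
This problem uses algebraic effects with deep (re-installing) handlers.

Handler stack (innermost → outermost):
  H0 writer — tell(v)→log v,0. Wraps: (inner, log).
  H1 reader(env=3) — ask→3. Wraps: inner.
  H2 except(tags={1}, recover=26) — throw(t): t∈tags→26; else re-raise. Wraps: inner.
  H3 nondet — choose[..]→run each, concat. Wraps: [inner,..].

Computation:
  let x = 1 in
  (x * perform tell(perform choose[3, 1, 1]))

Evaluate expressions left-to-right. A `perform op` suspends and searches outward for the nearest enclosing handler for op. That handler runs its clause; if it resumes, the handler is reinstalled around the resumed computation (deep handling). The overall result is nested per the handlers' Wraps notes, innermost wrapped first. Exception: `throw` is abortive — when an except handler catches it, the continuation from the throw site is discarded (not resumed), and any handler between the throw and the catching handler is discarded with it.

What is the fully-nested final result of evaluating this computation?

Answer: [(0, (3)), (0, (1)), (0, (1))]

Step-by-step:
choose[3, 1, 1] @ H3
  branch[0] choose=3:
    tell(3) @ H0 ⇒ log+=3
    H0 returns (0, (3))
    H1 returns (0, (3))
    H2 returns (0, (3))
    H3 returns [(0, (3))]
  branch[1] choose=1:
    tell(1) @ H0 ⇒ log+=1
    H0 returns (0, (1))
    H1 returns (0, (1))
    H2 returns (0, (1))
    H3 returns [(0, (1))]
  branch[2] choose=1:
    tell(1) @ H0 ⇒ log+=1
    H0 returns (0, (1))
    H1 returns (0, (1))
    H2 returns (0, (1))
    H3 returns [(0, (1))]
= [(0, (3)), (0, (1)), (0, (1))]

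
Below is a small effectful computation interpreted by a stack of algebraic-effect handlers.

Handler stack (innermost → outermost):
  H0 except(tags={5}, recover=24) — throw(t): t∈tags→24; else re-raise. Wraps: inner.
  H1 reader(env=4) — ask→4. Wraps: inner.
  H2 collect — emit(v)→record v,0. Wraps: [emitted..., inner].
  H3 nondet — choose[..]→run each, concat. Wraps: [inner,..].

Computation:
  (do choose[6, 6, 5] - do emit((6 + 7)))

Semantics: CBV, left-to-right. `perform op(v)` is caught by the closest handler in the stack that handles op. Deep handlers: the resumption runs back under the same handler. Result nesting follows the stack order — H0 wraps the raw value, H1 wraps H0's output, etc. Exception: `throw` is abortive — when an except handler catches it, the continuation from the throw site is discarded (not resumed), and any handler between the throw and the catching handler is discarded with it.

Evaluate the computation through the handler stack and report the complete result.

Evaluation trace:
choose[6, 6, 5] @ H3
  branch[0] choose=6:
    emit(13) @ H2 ⇒ out+=13
    H0 returns 6
    H1 returns 6
    H2 returns [13, 6]
    H3 returns [[13, 6]]
  branch[1] choose=6:
    emit(13) @ H2 ⇒ out+=13
    H0 returns 6
    H1 returns 6
    H2 returns [13, 6]
    H3 returns [[13, 6]]
  branch[2] choose=5:
    emit(13) @ H2 ⇒ out+=13
    H0 returns 5
    H1 returns 5
    H2 returns [13, 5]
    H3 returns [[13, 5]]
= [[13, 6], [13, 6], [13, 5]]

Answer: [[13, 6], [13, 6], [13, 5]]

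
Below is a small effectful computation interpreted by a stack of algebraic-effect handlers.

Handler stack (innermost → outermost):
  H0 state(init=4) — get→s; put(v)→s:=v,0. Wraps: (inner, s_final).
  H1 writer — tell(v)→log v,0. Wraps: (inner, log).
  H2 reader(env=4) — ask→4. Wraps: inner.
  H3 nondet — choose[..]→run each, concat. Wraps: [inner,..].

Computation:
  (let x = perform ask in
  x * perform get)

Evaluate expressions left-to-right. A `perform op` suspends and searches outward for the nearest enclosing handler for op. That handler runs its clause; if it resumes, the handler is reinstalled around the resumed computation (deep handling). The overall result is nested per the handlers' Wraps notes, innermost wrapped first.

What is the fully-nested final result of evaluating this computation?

Answer: [((16, 4), ())]

Working:
ask @ H2 ⇒ 4
get @ H0 ⇒ 4
H0 returns (16, 4)
H1 returns ((16, 4), ())
H2 returns ((16, 4), ())
H3 returns [((16, 4), ())]
= [((16, 4), ())]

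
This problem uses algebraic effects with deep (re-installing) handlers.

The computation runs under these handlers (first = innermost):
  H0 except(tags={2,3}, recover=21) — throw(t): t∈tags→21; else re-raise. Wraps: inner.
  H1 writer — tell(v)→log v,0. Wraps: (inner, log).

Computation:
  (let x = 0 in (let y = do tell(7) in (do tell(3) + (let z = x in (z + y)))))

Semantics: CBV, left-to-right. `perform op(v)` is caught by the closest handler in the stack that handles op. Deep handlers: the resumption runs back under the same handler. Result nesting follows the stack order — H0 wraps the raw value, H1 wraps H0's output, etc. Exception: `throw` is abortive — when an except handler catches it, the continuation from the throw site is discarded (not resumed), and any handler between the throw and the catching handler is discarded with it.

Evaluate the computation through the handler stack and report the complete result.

Step-by-step:
tell(7) @ H1 ⇒ log+=7
tell(3) @ H1 ⇒ log+=3
H0 returns 0
H1 returns (0, (7, 3))
= (0, (7, 3))

Answer: (0, (7, 3))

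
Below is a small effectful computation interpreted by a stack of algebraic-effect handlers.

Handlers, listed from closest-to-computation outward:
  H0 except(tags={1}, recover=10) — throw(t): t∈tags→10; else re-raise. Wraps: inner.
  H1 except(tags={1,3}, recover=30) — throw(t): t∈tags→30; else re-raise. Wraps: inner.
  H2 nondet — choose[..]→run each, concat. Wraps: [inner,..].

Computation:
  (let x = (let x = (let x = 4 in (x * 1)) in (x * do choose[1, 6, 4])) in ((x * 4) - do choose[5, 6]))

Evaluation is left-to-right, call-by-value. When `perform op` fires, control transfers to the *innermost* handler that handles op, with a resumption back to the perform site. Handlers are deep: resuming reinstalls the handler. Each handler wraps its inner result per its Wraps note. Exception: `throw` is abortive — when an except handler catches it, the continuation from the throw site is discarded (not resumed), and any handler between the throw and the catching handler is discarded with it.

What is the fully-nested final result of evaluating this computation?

Step-by-step:
choose[1, 6, 4] @ H2
  branch[0] choose=1:
    choose[5, 6] @ H2
      branch[0] choose=5:
        H0 returns 11
        H1 returns 11
        H2 returns [11]
      branch[1] choose=6:
        H0 returns 10
        H1 returns 10
        H2 returns [10]
  branch[1] choose=6:
    choose[5, 6] @ H2
      branch[0] choose=5:
        H0 returns 91
        H1 returns 91
        H2 returns [91]
      branch[1] choose=6:
        H0 returns 90
        H1 returns 90
        H2 returns [90]
  branch[2] choose=4:
    choose[5, 6] @ H2
      branch[0] choose=5:
        H0 returns 59
        H1 returns 59
        H2 returns [59]
      branch[1] choose=6:
        H0 returns 58
        H1 returns 58
        H2 returns [58]
= [11, 10, 91, 90, 59, 58]

Answer: [11, 10, 91, 90, 59, 58]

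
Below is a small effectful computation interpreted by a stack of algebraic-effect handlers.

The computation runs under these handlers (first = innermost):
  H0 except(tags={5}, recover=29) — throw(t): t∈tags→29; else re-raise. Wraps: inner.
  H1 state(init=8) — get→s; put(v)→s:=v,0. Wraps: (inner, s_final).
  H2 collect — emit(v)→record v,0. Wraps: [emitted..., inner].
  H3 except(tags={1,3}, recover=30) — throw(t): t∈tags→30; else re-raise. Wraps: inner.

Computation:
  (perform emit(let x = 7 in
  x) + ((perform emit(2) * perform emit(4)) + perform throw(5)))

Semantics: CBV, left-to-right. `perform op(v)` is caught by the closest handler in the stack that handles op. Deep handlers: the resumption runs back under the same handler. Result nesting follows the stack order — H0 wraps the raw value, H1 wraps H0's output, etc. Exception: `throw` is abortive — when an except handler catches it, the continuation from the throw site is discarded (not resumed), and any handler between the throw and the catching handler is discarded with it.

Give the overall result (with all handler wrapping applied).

Step-by-step:
emit(7) @ H2 ⇒ out+=7
emit(2) @ H2 ⇒ out+=2
emit(4) @ H2 ⇒ out+=4
throw(5) @ H0 caught ⇒ 29
H1 returns (29, 8)
H2 returns [7, 2, 4, (29, 8)]
H3 returns [7, 2, 4, (29, 8)]
= [7, 2, 4, (29, 8)]

Answer: [7, 2, 4, (29, 8)]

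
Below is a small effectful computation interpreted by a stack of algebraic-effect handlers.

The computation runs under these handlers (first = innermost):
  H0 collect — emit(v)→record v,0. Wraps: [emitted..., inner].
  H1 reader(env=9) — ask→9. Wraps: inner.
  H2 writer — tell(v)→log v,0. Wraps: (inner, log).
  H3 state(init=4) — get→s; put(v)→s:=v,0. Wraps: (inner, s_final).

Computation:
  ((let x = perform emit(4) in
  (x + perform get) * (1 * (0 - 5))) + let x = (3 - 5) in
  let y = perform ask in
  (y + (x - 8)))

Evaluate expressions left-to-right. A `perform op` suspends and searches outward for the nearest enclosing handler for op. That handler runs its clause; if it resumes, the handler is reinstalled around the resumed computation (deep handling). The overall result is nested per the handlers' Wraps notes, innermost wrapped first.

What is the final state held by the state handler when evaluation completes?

Step-by-step:
emit(4) @ H0 ⇒ out+=4
get @ H3 ⇒ 4
ask @ H1 ⇒ 9
H0 returns [4, -21]
H1 returns [4, -21]
H2 returns ([4, -21], ())
H3 returns (([4, -21], ()), 4)
= (([4, -21], ()), 4)

Answer: 4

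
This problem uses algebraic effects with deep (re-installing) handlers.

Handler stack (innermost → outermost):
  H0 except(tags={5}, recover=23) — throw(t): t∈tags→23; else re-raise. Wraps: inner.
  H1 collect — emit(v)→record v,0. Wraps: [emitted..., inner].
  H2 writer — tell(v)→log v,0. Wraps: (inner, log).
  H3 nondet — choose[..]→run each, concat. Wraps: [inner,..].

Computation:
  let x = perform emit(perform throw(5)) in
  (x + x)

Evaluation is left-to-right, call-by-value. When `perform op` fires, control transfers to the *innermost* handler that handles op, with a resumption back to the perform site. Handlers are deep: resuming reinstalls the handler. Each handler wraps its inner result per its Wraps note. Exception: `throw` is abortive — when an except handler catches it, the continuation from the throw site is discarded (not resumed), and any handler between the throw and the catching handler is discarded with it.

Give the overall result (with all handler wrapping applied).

Answer: [([23], ())]

Step-by-step:
throw(5) @ H0 caught ⇒ 23
H1 returns [23]
H2 returns ([23], ())
H3 returns [([23], ())]
= [([23], ())]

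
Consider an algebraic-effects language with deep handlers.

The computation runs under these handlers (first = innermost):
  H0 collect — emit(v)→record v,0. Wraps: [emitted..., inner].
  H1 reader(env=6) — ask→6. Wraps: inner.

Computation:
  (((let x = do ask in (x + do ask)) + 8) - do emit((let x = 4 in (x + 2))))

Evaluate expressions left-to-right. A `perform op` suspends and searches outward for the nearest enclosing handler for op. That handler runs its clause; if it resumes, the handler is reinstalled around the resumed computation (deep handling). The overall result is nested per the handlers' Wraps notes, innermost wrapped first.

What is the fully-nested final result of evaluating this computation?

Answer: [6, 20]

Evaluation trace:
ask @ H1 ⇒ 6
ask @ H1 ⇒ 6
emit(6) @ H0 ⇒ out+=6
H0 returns [6, 20]
H1 returns [6, 20]
= [6, 20]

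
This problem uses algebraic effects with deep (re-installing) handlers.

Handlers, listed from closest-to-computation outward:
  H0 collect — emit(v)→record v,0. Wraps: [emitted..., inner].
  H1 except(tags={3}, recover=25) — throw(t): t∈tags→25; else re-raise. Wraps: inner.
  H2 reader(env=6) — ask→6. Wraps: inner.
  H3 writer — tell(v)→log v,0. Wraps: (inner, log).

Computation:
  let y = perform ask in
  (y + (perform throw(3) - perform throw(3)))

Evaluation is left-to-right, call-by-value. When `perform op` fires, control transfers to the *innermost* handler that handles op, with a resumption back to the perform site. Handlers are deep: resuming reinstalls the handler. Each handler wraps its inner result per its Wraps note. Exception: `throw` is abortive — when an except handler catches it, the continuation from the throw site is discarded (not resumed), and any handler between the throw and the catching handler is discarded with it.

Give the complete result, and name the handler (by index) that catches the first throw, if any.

Answer: (25, ()) ; first throw caught by: H1

Evaluation trace:
ask @ H2 ⇒ 6
throw(3) @ H1 caught ⇒ 25
H2 returns 25
H3 returns (25, ())
= (25, ())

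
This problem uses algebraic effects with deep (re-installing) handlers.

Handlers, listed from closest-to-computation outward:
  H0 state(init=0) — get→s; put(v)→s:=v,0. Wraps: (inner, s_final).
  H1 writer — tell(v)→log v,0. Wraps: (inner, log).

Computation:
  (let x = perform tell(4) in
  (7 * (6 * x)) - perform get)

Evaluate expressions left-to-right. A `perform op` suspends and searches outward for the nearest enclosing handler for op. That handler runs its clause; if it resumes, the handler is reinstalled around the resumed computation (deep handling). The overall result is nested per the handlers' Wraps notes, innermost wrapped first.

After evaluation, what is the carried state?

Evaluation trace:
tell(4) @ H1 ⇒ log+=4
get @ H0 ⇒ 0
H0 returns (0, 0)
H1 returns ((0, 0), (4))
= ((0, 0), (4))

Answer: 0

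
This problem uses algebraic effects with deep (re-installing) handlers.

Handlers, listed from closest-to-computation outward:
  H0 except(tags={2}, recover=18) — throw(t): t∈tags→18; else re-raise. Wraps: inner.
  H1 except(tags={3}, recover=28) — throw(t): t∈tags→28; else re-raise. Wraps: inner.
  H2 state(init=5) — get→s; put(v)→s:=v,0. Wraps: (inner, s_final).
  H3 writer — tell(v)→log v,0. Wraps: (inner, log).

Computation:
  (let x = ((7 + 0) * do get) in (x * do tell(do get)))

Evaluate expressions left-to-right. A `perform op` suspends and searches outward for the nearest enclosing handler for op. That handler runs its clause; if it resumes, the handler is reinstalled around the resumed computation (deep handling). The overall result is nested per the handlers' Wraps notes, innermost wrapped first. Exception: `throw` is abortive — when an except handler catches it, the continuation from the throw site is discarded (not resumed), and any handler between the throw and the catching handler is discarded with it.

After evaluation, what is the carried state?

Evaluation trace:
get @ H2 ⇒ 5
get @ H2 ⇒ 5
tell(5) @ H3 ⇒ log+=5
H0 returns 0
H1 returns 0
H2 returns (0, 5)
H3 returns ((0, 5), (5))
= ((0, 5), (5))

Answer: 5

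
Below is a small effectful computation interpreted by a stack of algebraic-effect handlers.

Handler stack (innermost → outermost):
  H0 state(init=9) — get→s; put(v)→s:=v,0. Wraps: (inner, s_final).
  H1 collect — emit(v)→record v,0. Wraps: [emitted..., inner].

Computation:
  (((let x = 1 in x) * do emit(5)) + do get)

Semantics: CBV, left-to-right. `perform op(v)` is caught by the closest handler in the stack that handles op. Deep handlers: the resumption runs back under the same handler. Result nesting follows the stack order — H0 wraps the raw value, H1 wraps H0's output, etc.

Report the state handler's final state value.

Evaluation trace:
emit(5) @ H1 ⇒ out+=5
get @ H0 ⇒ 9
H0 returns (9, 9)
H1 returns [5, (9, 9)]
= [5, (9, 9)]

Answer: 9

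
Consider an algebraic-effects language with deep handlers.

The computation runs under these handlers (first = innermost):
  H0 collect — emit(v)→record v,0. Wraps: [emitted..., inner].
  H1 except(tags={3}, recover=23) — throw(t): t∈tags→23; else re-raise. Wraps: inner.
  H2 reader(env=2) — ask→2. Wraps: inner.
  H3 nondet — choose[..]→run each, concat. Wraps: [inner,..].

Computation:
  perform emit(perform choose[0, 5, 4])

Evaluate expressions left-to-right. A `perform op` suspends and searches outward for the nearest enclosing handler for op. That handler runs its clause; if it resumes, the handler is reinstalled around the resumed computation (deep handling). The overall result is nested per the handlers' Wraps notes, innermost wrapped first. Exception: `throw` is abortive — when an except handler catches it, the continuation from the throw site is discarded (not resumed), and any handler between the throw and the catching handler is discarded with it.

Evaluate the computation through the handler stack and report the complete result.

Working:
choose[0, 5, 4] @ H3
  branch[0] choose=0:
    emit(0) @ H0 ⇒ out+=0
    H0 returns [0, 0]
    H1 returns [0, 0]
    H2 returns [0, 0]
    H3 returns [[0, 0]]
  branch[1] choose=5:
    emit(5) @ H0 ⇒ out+=5
    H0 returns [5, 0]
    H1 returns [5, 0]
    H2 returns [5, 0]
    H3 returns [[5, 0]]
  branch[2] choose=4:
    emit(4) @ H0 ⇒ out+=4
    H0 returns [4, 0]
    H1 returns [4, 0]
    H2 returns [4, 0]
    H3 returns [[4, 0]]
= [[0, 0], [5, 0], [4, 0]]

Answer: [[0, 0], [5, 0], [4, 0]]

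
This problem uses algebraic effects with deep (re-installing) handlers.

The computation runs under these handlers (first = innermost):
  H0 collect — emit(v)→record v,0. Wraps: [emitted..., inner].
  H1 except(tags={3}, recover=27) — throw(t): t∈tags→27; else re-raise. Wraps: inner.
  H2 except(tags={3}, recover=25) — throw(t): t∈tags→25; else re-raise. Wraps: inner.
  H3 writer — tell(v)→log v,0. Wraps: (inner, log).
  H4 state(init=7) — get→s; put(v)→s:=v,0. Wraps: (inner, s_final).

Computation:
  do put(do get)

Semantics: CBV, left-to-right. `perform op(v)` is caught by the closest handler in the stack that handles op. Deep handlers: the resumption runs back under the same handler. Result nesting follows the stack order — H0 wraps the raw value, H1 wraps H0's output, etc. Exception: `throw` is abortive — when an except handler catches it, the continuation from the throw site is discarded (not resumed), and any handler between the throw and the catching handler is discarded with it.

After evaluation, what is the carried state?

Answer: 7

Evaluation trace:
get @ H4 ⇒ 7
put(7) @ H4 ⇒ s:=7
H0 returns [0]
H1 returns [0]
H2 returns [0]
H3 returns ([0], ())
H4 returns (([0], ()), 7)
= (([0], ()), 7)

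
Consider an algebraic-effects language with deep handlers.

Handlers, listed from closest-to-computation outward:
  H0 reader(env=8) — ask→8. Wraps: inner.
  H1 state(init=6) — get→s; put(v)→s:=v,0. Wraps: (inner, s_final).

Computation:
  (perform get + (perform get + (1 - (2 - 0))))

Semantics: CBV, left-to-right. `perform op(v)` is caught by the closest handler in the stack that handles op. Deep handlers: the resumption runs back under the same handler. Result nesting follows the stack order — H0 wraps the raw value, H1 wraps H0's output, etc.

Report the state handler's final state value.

Step-by-step:
get @ H1 ⇒ 6
get @ H1 ⇒ 6
H0 returns 11
H1 returns (11, 6)
= (11, 6)

Answer: 6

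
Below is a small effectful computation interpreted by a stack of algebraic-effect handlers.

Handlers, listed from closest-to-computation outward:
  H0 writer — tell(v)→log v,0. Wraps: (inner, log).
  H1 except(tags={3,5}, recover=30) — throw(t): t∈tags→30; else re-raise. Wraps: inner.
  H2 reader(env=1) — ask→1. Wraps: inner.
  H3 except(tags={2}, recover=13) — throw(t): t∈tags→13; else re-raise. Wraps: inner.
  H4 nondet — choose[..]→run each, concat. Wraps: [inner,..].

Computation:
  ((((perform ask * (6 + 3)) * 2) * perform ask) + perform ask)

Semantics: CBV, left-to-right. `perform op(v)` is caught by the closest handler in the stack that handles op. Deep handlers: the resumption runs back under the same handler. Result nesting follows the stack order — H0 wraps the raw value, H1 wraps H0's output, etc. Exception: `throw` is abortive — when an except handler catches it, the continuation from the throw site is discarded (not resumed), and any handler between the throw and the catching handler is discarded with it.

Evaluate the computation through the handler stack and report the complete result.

Answer: [(19, ())]

Evaluation trace:
ask @ H2 ⇒ 1
ask @ H2 ⇒ 1
ask @ H2 ⇒ 1
H0 returns (19, ())
H1 returns (19, ())
H2 returns (19, ())
H3 returns (19, ())
H4 returns [(19, ())]
= [(19, ())]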